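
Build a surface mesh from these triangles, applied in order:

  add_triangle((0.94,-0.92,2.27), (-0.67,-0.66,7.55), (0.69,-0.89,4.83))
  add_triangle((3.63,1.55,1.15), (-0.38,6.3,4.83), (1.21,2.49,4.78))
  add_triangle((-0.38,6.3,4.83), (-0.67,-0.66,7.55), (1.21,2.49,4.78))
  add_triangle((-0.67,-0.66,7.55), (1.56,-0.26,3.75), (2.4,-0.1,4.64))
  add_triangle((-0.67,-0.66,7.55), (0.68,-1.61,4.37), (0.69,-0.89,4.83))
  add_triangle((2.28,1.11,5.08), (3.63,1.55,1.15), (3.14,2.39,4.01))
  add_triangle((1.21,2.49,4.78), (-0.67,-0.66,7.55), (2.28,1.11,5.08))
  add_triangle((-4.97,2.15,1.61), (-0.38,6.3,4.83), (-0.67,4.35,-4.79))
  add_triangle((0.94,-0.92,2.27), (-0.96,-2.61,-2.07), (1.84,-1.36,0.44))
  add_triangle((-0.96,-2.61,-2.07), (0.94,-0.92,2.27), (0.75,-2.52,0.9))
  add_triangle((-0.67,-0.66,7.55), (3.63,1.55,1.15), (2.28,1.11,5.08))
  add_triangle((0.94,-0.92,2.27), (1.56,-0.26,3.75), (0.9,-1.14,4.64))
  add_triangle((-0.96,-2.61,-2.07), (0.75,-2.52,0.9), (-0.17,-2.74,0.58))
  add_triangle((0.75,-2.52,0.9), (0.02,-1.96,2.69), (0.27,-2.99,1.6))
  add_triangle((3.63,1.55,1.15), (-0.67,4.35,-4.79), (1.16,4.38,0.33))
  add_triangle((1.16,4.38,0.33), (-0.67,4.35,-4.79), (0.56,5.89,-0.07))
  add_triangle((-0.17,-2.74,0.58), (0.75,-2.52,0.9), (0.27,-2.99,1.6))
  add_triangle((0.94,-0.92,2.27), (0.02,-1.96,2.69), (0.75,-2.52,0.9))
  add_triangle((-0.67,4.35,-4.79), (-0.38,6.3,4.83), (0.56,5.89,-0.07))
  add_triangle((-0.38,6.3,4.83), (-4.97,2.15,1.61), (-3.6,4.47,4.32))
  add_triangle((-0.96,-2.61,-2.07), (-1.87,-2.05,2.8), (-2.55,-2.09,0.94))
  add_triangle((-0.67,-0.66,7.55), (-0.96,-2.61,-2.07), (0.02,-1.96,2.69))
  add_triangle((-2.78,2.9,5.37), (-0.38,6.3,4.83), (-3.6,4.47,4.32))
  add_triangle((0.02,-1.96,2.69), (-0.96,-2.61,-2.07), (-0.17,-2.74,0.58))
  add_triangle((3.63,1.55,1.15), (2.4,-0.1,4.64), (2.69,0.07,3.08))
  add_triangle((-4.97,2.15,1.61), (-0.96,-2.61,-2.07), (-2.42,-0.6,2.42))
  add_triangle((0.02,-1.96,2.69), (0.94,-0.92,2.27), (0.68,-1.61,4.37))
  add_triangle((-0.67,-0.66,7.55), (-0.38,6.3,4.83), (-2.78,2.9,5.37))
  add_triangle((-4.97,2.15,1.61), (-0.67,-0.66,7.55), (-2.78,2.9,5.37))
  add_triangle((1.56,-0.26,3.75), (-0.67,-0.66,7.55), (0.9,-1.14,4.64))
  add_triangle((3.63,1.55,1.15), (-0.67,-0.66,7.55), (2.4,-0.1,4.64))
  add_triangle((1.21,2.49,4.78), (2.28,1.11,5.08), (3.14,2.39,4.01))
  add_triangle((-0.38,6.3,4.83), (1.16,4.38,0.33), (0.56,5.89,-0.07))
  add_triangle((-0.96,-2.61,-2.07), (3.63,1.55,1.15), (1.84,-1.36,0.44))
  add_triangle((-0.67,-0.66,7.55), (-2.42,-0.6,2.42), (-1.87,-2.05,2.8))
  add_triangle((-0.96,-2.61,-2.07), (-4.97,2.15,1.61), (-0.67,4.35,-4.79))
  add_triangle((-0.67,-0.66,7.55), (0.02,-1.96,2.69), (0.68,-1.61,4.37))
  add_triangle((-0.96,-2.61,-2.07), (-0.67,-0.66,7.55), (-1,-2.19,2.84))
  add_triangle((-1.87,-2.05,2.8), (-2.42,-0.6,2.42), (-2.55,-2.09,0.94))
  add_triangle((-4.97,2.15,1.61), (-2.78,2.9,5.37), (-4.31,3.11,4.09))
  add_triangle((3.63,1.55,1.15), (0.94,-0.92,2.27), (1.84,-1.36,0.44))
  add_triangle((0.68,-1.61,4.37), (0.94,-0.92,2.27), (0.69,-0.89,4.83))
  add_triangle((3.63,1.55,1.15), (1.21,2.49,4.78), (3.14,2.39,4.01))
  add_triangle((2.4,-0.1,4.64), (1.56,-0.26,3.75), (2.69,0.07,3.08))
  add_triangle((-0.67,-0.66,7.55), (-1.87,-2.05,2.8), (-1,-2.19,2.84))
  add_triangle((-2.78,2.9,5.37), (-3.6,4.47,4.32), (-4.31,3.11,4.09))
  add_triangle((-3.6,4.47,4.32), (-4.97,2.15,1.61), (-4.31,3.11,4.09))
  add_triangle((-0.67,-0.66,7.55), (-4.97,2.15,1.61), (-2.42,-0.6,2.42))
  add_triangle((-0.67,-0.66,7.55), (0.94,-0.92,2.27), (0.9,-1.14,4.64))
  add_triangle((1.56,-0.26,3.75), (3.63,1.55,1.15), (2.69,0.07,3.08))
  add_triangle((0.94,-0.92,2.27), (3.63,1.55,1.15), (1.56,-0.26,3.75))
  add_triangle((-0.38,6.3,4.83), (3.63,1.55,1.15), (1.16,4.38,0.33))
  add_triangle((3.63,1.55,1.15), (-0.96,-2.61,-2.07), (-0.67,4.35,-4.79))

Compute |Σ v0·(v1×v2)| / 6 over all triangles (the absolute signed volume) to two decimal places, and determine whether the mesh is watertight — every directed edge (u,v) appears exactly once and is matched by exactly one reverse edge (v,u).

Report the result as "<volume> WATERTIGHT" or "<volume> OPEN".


257.39 OPEN

Per-triangle v0·(v1×v2)/6:
  t1: -0.3438
  t2: +11.2794
  t3: +13.6453
  t4: +0.4880
  t5: +1.1000
  t6: +2.5173
  t7: +6.7964
  t8: +41.2776
  t9: +2.2091
  t10: -0.5762
  t11: +1.6266
  t12: +0.4888
  t13: +0.9518
  t14: +0.3922
  t15: +10.6536
  t16: +3.0522
  t17: +0.3240
  t18: +1.0161
  t19: +9.7711
  t20: +4.6726
  t21: +2.1684
  t22: +3.3909
  t23: +8.5609
  t24: +0.6596
  t25: +1.0157
  t26: +7.3479
  t27: +0.4384
  t28: +19.6906
  t29: +13.8266
  t30: +1.8611
  t31: +4.4046
  t32: +2.8391
  t33: +3.9474
  t34: +2.1021
  t35: +4.2168
  t36: +20.5550
  t37: +1.9178
  t38: -0.1676
  t39: +1.5769
  t40: +0.8236
  t41: +2.6744
  t42: +0.3764
  t43: +0.8089
  t44: +0.1120
  t45: +2.2629
  t46: +3.0939
  t47: +3.2454
  t48: +8.7162
  t49: +0.1362
  t50: -0.8764
  t51: +1.4978
  t52: +11.7811
  t53: +11.0462
Σ = +257.3931 → |volume| = 257.39

Directed edges: 159 total; 9 unmatched, e.g. (0.02,-1.96,2.69)→(0.27,-2.99,1.6) → open.


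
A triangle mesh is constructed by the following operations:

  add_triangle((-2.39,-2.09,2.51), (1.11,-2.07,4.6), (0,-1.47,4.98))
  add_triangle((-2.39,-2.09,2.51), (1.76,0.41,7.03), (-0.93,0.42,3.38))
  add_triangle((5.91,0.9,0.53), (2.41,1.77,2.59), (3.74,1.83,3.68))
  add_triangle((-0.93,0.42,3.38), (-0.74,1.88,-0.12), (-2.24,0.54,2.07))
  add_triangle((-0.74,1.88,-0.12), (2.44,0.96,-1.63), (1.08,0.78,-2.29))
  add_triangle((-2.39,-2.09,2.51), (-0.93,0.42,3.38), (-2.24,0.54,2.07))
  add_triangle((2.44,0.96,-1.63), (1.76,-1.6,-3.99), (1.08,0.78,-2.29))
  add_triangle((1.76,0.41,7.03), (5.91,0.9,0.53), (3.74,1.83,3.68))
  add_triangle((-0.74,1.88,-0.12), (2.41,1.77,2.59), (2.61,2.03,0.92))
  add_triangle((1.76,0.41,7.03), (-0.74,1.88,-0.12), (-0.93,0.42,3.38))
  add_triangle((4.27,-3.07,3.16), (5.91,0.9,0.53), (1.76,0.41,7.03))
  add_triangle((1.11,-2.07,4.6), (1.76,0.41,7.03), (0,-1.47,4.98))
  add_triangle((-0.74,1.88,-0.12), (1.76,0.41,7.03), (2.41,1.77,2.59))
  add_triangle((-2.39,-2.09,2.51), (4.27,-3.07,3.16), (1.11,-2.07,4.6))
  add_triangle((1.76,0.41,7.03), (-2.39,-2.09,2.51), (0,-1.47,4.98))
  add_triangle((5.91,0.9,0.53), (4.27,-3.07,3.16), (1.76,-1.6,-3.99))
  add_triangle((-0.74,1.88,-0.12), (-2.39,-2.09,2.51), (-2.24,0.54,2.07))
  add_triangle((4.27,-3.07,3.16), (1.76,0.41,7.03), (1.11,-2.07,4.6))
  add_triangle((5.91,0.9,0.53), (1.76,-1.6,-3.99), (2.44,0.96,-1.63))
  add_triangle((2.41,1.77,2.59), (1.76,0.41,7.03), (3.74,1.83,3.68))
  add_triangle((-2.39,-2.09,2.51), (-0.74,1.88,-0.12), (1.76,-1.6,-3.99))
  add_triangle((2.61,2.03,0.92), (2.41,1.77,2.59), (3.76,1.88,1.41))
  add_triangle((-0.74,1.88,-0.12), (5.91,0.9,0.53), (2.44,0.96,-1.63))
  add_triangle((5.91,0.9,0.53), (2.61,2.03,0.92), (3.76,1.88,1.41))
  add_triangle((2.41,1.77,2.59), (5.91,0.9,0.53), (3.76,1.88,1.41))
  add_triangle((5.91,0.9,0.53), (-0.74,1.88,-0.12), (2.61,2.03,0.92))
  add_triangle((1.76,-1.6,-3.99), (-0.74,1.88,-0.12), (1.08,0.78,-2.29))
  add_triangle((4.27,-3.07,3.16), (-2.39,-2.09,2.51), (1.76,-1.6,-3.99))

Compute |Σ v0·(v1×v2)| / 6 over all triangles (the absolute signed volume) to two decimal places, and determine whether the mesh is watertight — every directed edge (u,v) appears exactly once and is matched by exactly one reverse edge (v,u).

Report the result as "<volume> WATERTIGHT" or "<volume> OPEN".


140.55 WATERTIGHT

Per-triangle v0·(v1×v2)/6:
  t1: +2.6557
  t2: +5.4424
  t3: +1.6748
  t4: +1.6600
  t5: +1.2962
  t6: +2.5309
  t7: +1.8687
  t8: +8.0644
  t9: +1.8655
  t10: +3.7417
  t11: +25.5711
  t12: +3.3299
  t13: +5.2414
  t14: +6.3678
  t15: +2.9590
  t16: +20.3093
  t17: +0.6087
  t18: +9.6898
  t19: +5.8059
  t20: +2.0126
  t21: +3.2776
  t22: +0.7869
  t23: +3.5978
  t24: +0.8418
  t25: +1.5745
  t26: +1.4326
  t27: +0.9851
  t28: +15.3629
Σ = +140.5549 → |volume| = 140.55

Directed edges: 84 total, each appears once with its reverse present → watertight.


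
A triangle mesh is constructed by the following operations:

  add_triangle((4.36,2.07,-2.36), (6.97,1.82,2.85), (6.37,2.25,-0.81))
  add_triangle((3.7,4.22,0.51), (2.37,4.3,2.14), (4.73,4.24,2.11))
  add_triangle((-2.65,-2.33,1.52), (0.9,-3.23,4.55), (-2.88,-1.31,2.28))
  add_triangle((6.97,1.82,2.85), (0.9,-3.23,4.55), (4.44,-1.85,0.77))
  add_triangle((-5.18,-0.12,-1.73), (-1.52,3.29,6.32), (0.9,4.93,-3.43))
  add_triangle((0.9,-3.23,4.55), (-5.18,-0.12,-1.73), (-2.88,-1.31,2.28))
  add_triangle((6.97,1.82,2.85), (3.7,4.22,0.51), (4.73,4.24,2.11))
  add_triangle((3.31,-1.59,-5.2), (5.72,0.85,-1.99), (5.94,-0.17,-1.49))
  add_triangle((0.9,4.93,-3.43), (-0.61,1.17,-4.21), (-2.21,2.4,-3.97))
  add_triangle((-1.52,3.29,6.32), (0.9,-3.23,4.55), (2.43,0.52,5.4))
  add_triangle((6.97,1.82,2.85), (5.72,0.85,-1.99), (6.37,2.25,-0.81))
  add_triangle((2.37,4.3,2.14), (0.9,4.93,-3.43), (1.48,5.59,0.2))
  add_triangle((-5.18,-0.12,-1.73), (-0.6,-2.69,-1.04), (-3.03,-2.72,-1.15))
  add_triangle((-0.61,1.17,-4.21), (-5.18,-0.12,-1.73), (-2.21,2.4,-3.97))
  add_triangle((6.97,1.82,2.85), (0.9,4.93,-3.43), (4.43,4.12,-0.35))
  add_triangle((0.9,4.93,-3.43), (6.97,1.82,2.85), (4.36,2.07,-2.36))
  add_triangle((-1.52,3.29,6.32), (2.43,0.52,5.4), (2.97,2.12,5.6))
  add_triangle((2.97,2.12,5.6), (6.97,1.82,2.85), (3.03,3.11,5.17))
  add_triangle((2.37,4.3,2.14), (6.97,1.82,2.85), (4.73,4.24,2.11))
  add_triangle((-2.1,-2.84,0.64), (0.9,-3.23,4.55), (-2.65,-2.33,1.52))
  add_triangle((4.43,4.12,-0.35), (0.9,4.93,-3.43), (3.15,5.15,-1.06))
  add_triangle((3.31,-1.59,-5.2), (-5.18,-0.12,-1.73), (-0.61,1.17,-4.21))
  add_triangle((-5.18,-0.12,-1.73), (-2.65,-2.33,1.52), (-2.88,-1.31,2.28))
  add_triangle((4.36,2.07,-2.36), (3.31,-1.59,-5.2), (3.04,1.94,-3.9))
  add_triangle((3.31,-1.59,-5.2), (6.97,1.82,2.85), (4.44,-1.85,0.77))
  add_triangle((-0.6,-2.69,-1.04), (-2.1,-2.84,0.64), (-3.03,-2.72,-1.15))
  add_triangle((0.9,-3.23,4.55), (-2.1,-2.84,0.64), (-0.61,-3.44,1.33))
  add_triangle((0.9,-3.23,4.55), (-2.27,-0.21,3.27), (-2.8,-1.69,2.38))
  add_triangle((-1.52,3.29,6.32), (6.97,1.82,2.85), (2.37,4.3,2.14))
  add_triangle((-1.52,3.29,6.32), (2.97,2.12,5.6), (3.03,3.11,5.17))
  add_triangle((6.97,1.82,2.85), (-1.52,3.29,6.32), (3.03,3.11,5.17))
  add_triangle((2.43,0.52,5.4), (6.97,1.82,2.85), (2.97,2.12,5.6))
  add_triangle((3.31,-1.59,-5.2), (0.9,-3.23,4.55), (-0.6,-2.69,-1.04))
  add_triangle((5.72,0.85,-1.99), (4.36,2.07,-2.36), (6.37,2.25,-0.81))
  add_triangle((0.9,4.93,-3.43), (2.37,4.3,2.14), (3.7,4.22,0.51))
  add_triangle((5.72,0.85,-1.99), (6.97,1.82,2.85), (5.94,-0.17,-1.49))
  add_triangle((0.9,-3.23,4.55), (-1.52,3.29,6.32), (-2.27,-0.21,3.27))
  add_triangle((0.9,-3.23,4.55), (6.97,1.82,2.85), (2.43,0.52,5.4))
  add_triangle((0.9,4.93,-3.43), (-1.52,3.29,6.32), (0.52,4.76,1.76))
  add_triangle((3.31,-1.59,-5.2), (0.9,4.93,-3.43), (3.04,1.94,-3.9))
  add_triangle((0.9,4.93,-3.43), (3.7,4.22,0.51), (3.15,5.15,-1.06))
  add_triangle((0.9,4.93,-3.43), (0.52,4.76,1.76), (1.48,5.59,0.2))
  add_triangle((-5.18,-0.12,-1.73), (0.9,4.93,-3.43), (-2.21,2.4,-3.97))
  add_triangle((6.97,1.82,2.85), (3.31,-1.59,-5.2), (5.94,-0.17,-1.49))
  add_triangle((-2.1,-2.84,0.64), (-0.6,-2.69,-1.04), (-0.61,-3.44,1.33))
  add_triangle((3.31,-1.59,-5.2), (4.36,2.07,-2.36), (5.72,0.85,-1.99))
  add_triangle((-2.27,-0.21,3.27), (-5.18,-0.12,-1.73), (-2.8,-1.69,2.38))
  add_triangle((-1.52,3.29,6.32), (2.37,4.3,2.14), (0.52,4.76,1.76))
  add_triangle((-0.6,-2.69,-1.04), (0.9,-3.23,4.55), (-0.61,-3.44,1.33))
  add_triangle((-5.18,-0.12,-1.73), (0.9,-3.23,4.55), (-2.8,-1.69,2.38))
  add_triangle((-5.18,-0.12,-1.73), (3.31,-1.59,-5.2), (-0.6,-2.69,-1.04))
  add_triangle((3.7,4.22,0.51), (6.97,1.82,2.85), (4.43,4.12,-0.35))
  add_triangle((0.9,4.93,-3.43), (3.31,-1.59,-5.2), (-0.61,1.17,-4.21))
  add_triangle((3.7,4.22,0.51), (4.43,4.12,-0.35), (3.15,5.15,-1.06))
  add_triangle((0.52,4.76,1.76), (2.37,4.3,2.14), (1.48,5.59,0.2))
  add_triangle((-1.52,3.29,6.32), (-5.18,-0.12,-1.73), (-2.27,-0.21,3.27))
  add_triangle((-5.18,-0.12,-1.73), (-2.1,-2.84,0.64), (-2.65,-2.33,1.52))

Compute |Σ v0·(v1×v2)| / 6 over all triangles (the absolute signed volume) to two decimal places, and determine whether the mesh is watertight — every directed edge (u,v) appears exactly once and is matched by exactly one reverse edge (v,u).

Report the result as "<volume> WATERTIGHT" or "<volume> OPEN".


Per-triangle v0·(v1×v2)/6:
  t1: +0.8717
  t2: +2.7271
  t3: +3.8503
  t4: +18.8281
  t5: +39.6468
  t6: -4.5373
  t7: +4.1658
  t8: +5.2071
  t9: +5.8327
  t10: +17.1762
  t11: +5.5032
  t12: +3.3880
  t13: +1.6018
  t14: +5.1741
  t15: +1.2855
  t16: +18.4849
  t17: +7.2945
  t18: +5.6737
  t19: +3.3350
  t20: +3.2259
  t21: +3.0554
  t22: +12.2107
  t23: +3.7679
  t24: +6.4096
  t25: +19.9293
  t26: +1.9529
  t27: +2.6347
  t28: +5.2378
  t29: +24.6688
  t30: +5.4831
  t31: -1.8618
  t32: +7.4655
  t33: +12.8585
  t34: +2.9540
  t35: +7.8649
  t36: +5.7247
  t37: +12.7658
  t38: +17.1802
  t39: +6.3687
  t40: +6.3728
  t41: +0.1837
  t42: +3.0874
  t43: +5.8029
  t44: -1.9293
  t45: +1.8715
  t46: +7.1620
  t47: +5.2011
  t48: +8.5139
  t49: +1.5236
  t50: +3.3421
  t51: +13.3598
  t52: +4.7176
  t53: +14.3136
  t54: +1.7818
  t55: +3.1938
  t56: +12.4917
  t57: +3.1687
Σ = +399.5645 → |volume| = 399.56

Directed edges: 171 total; 9 unmatched, e.g. (0.9,-3.23,4.55)→(4.44,-1.85,0.77) → open.

399.56 OPEN


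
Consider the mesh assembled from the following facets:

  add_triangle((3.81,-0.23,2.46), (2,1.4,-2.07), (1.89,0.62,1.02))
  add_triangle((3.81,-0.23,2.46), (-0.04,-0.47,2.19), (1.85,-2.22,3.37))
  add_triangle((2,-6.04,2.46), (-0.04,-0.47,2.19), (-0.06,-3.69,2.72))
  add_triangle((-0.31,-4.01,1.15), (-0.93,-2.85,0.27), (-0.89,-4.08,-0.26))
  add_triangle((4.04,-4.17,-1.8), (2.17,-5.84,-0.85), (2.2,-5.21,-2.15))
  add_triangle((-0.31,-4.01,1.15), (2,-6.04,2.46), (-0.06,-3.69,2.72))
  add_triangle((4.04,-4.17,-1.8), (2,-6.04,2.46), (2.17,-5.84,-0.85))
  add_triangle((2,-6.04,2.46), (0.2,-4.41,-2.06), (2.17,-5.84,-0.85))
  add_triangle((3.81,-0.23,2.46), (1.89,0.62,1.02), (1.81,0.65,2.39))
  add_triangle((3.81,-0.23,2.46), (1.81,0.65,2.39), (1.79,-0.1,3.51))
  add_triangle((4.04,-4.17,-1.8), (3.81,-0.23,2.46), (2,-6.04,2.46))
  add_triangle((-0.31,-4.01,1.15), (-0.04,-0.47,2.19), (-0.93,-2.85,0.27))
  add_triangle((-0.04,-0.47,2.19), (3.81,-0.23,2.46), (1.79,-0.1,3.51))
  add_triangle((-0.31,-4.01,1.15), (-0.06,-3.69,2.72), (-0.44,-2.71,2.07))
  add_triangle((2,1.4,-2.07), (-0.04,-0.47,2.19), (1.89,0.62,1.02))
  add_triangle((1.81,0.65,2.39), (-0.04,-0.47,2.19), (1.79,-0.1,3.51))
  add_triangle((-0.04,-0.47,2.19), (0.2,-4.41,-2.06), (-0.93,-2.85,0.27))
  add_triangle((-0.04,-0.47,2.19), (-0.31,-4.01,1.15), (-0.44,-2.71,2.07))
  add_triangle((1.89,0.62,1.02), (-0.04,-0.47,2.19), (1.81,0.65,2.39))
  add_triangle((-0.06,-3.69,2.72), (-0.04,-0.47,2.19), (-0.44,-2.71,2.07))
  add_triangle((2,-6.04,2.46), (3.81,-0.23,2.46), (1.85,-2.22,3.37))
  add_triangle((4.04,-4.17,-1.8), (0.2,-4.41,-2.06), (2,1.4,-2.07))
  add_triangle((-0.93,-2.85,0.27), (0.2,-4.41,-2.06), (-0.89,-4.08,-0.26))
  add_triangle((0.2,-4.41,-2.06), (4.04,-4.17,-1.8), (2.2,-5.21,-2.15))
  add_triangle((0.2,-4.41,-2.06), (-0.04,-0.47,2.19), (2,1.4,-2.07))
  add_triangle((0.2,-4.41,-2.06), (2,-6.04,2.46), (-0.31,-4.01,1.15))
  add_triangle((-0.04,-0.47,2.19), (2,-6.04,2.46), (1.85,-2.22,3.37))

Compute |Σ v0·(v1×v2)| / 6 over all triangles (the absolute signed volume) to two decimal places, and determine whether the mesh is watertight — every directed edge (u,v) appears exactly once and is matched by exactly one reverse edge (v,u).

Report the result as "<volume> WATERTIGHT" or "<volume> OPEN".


67.03 OPEN

Per-triangle v0·(v1×v2)/6:
  t1: +1.3735
  t2: +2.3139
  t3: +2.3393
  t4: +0.4681
  t5: +3.0670
  t6: +2.6302
  t7: +7.8107
  t8: +5.0129
  t9: +0.6659
  t10: +1.1288
  t11: +19.4840
  t12: +0.9761
  t13: +0.7176
  t14: +0.4506
  t15: +0.0650
  t16: +0.3450
  t17: -1.8038
  t18: -0.3134
  t19: -0.2426
  t20: +0.4475
  t21: +6.6126
  t22: +7.9342
  t23: +0.0161
  t24: +0.5895
  t25: -3.5317
  t26: +5.7447
  t27: +2.7287
Σ = +67.0303 → |volume| = 67.03

Directed edges: 81 total; 9 unmatched, e.g. (3.81,-0.23,2.46)→(2,1.4,-2.07) → open.


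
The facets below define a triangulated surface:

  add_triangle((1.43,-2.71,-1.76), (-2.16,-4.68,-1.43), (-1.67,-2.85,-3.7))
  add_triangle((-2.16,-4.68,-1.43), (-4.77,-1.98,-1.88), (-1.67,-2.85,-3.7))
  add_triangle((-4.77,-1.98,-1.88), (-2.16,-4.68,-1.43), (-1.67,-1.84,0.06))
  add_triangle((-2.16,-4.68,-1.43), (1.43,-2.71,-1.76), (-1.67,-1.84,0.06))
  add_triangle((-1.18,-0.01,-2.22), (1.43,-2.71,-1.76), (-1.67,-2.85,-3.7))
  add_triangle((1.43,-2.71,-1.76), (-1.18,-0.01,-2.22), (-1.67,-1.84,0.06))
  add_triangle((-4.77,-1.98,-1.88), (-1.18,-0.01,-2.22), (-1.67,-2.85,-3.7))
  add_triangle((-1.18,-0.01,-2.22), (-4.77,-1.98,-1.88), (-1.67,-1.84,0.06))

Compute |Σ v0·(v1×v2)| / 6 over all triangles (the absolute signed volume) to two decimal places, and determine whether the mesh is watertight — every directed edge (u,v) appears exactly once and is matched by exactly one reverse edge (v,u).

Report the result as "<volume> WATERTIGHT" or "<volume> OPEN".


Per-triangle v0·(v1×v2)/6:
  t1: +6.1736
  t2: +8.1569
  t3: +2.6878
  t4: +0.7044
  t5: +2.1832
  t6: -3.3122
  t7: +4.1694
  t8: -1.3260
Σ = +19.4371 → |volume| = 19.44

Directed edges: 24 total, each appears once with its reverse present → watertight.

19.44 WATERTIGHT


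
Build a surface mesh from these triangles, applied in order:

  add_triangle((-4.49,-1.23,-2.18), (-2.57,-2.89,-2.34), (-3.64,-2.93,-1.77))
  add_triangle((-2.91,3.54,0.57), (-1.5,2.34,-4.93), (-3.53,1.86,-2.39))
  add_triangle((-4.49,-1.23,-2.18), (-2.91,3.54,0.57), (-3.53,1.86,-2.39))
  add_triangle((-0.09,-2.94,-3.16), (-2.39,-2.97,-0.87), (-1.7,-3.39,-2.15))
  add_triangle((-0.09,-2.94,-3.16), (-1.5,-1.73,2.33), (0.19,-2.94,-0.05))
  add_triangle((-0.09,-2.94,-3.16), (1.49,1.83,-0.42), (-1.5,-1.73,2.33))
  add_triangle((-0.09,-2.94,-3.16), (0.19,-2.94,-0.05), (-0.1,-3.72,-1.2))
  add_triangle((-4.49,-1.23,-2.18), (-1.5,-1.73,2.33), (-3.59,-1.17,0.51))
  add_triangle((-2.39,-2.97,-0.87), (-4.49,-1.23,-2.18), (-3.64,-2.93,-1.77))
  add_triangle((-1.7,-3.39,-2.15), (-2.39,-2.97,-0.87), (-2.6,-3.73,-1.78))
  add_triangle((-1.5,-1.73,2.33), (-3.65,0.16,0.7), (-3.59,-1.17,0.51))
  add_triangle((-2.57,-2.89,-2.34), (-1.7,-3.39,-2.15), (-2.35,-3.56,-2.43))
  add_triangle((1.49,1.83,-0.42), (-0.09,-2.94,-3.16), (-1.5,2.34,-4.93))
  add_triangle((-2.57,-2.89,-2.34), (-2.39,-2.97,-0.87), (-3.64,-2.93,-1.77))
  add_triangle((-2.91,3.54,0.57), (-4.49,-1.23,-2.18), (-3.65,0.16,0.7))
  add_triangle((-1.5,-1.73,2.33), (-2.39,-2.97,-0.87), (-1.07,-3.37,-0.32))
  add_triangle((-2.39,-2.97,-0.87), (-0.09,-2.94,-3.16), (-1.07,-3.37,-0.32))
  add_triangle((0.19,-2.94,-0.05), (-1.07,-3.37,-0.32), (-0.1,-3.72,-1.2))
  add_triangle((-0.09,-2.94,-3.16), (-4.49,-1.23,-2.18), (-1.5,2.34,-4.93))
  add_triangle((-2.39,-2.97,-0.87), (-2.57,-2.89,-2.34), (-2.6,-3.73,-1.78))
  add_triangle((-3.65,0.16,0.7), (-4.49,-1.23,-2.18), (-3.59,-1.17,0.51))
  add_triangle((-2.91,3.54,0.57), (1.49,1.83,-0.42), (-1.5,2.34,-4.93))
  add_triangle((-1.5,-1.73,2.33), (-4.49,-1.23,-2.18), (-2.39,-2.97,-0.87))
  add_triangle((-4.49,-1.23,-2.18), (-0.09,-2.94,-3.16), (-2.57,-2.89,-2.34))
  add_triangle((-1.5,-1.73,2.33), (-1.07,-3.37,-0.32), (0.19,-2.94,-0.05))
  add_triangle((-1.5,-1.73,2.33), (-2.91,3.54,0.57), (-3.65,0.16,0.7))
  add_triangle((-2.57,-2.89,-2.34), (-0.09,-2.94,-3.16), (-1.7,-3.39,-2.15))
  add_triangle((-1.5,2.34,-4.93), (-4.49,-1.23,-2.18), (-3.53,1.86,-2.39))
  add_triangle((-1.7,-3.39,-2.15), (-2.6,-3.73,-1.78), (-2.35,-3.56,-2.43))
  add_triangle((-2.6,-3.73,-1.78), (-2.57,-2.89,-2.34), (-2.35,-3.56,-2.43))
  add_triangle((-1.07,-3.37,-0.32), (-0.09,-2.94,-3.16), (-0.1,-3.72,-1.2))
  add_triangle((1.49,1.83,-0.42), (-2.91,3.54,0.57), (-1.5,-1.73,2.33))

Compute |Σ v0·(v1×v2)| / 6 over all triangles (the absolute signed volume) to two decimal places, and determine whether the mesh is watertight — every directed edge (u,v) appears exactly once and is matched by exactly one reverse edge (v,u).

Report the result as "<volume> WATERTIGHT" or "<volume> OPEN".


Per-triangle v0·(v1×v2)/6:
  t1: +1.5754
  t2: +6.9373
  t3: +6.3893
  t4: +0.1336
  t5: -2.7799
  t6: +1.2513
  t7: +0.3628
  t8: +1.7971
  t9: +0.4247
  t10: +0.1198
  t11: +1.8441
  t12: +0.0528
  t13: +7.0695
  t14: +0.8376
  t15: +6.3027
  t16: +2.3412
  t17: +2.6199
  t18: +0.6735
  t19: +15.5819
  t20: +0.3800
  t21: +2.3007
  t22: +9.1966
  t23: +5.0121
  t24: +2.7149
  t25: +1.6963
  t26: +4.2527
  t27: +1.2169
  t28: +7.4971
  t29: +0.2578
  t30: +0.3310
  t31: +1.3482
  t32: +3.3763
Σ = +93.1151 → |volume| = 93.12

Directed edges: 96 total, each appears once with its reverse present → watertight.

93.12 WATERTIGHT


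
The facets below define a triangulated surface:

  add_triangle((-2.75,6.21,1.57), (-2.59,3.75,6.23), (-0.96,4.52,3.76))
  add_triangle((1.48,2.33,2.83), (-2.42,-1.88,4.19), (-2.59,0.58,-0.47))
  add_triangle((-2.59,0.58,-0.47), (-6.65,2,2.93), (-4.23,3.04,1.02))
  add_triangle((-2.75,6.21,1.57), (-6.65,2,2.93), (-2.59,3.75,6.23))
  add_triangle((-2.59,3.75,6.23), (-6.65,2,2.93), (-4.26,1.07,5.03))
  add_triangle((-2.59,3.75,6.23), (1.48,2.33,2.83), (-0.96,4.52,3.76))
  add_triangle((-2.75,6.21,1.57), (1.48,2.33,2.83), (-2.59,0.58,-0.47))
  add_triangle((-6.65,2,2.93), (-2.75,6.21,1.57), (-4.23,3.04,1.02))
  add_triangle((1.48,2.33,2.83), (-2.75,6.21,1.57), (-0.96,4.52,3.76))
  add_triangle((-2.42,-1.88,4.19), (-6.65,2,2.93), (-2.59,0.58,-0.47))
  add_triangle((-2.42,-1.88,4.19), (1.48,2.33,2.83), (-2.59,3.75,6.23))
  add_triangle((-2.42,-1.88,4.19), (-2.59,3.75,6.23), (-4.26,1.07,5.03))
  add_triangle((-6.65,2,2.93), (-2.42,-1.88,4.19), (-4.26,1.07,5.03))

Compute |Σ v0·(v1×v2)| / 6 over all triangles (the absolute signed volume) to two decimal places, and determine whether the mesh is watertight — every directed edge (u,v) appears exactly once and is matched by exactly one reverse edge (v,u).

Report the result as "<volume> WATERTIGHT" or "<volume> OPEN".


90.43 OPEN

Per-triangle v0·(v1×v2)/6:
  t1: +8.2118
  t2: -7.9961
  t3: +3.3428
  t4: +29.1805
  t5: +11.5739
  t6: +5.8325
  t7: -3.8084
  t8: +5.7360
  t9: +4.3883
  t10: +5.3456
  t11: +11.7013
  t12: +8.5352
  t13: +8.3821
Σ = +90.4255 → |volume| = 90.43

Directed edges: 39 total; 3 unmatched, e.g. (-4.23,3.04,1.02)→(-2.59,0.58,-0.47) → open.


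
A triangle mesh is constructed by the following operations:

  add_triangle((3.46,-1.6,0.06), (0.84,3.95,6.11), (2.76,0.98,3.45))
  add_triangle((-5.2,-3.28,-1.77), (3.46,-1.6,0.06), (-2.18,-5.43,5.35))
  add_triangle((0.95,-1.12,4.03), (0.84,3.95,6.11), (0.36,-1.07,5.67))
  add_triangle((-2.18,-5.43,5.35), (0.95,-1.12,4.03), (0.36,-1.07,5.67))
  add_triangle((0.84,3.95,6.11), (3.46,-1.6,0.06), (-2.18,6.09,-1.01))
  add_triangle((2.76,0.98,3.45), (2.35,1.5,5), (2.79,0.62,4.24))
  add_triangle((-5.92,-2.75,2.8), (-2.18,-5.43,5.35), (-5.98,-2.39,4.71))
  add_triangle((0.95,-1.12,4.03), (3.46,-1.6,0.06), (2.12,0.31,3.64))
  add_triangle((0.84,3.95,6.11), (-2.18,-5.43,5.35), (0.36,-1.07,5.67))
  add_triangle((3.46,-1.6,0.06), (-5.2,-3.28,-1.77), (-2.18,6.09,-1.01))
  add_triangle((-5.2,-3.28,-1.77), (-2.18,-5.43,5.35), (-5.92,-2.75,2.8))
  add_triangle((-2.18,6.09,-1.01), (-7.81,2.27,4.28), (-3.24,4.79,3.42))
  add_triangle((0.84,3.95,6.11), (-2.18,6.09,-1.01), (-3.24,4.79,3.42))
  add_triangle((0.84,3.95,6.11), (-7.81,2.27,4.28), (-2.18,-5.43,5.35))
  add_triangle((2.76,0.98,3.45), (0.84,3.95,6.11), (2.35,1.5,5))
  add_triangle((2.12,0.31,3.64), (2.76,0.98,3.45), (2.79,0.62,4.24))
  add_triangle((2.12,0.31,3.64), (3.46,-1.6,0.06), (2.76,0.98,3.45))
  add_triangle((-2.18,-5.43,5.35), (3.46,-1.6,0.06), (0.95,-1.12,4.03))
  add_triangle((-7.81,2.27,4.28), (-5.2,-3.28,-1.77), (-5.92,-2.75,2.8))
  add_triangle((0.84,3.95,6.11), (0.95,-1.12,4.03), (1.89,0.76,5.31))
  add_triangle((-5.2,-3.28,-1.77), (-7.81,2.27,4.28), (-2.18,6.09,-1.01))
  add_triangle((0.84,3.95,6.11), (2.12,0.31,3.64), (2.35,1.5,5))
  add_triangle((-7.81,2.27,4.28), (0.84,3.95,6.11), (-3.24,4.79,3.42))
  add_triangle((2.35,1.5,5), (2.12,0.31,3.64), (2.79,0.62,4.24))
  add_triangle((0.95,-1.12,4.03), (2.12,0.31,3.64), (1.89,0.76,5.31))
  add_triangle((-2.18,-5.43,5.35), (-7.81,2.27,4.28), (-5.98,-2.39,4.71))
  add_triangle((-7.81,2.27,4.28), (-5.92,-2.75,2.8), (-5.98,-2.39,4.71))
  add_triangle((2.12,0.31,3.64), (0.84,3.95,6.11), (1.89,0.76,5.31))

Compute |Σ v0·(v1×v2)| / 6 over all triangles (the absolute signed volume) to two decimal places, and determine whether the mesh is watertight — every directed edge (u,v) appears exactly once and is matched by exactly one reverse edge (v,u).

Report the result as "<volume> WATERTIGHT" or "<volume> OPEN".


365.48 WATERTIGHT

Per-triangle v0·(v1×v2)/6:
  t1: +0.5806
  t2: +23.8985
  t3: +3.5009
  t4: +3.7555
  t5: +20.2953
  t6: +0.5820
  t7: +9.8538
  t8: +4.4009
  t9: +10.2624
  t10: +8.1098
  t11: +22.1176
  t12: +22.7230
  t13: +20.1155
  t14: +74.5440
  t15: +1.9154
  t16: -0.0155
  t17: +2.1568
  t18: +12.7859
  t19: +24.1127
  t20: +3.3228
  t21: +46.5608
  t22: +0.6021
  t23: +23.9344
  t24: +0.2972
  t25: +1.3284
  t26: +11.0189
  t27: +10.7255
  t28: +1.9947
Σ = +365.4799 → |volume| = 365.48

Directed edges: 84 total, each appears once with its reverse present → watertight.


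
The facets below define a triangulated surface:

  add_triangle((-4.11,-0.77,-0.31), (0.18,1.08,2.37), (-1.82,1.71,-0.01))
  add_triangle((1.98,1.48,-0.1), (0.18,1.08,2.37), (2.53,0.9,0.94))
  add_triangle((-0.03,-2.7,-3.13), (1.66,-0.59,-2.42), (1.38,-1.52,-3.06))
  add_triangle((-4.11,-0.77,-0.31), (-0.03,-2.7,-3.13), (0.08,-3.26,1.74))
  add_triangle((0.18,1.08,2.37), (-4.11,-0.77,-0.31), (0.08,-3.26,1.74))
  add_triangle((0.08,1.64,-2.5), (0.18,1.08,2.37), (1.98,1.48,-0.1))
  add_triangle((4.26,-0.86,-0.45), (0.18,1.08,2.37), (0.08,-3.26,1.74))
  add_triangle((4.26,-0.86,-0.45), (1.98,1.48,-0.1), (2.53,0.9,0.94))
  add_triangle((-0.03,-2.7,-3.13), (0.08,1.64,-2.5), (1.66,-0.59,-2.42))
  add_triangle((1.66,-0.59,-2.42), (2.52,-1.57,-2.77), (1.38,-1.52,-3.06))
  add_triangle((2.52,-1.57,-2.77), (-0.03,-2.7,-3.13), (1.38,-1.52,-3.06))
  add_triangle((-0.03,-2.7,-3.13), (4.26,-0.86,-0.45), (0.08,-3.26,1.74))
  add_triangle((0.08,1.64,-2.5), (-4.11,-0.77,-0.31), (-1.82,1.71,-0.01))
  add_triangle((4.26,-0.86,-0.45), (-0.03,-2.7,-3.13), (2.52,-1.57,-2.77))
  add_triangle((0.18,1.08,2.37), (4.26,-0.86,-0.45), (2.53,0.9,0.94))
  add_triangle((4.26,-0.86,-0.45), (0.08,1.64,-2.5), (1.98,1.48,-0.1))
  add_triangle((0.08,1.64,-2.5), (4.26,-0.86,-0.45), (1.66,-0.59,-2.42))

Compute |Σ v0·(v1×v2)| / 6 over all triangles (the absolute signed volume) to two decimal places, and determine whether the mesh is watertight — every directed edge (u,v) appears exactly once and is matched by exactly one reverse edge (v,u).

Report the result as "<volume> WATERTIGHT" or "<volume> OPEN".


60.86 OPEN

Per-triangle v0·(v1×v2)/6:
  t1: +3.2194
  t2: +1.1113
  t3: +0.1179
  t4: +10.2170
  t5: +6.5291
  t6: +2.0194
  t7: +6.8880
  t8: +1.5019
  t9: +3.2524
  t10: +0.4530
  t11: +0.8849
  t12: +10.5754
  t13: +3.6624
  t14: +2.4497
  t15: +1.4360
  t16: +3.4536
  t17: +3.0903
Σ = +60.8615 → |volume| = 60.86

Directed edges: 51 total; 9 unmatched, e.g. (0.18,1.08,2.37)→(-1.82,1.71,-0.01) → open.


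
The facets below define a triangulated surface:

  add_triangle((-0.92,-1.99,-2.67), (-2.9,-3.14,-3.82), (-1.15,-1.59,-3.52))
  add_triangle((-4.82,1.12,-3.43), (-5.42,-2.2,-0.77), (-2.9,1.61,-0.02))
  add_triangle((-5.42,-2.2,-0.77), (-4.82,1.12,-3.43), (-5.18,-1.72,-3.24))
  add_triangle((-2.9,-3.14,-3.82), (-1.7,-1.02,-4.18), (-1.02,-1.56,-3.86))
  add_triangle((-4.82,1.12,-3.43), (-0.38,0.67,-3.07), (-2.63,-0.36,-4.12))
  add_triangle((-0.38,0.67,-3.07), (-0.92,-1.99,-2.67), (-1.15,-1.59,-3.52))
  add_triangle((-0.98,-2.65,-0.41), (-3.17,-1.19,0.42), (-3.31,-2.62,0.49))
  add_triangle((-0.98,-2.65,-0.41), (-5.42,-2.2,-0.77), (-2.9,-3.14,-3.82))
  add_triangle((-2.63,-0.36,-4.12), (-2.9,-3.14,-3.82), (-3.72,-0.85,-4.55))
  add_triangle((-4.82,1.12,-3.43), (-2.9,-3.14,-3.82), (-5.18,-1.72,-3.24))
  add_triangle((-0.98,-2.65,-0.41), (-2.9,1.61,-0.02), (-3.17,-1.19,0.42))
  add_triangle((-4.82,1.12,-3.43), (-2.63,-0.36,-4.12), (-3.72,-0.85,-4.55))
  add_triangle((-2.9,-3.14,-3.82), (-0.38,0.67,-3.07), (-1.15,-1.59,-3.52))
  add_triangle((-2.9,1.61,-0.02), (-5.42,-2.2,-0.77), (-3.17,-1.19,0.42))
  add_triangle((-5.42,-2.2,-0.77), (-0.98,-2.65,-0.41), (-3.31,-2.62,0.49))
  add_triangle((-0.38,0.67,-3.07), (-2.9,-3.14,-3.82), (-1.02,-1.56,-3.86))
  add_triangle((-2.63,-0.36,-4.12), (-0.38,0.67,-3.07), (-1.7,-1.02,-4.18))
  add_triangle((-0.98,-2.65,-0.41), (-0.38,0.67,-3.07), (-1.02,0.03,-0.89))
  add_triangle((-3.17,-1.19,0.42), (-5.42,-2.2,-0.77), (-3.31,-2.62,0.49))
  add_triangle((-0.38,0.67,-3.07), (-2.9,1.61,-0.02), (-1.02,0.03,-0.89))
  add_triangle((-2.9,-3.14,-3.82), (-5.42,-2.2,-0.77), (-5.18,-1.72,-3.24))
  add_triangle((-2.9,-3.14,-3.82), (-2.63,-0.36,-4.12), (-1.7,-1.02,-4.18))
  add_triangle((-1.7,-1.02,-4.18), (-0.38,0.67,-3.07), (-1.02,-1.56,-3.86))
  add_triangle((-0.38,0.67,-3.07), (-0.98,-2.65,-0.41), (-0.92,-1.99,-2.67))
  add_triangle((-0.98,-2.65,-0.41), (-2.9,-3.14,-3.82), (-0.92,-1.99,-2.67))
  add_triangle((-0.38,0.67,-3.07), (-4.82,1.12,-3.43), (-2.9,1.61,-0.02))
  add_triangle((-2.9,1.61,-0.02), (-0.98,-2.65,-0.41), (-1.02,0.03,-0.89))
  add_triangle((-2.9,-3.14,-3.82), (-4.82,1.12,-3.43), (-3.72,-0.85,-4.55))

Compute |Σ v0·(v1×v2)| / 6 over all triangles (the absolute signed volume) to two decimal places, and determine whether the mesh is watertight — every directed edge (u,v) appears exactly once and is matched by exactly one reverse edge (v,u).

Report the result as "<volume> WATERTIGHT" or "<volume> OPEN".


52.11 WATERTIGHT

Per-triangle v0·(v1×v2)/6:
  t1: +0.7202
  t2: +8.0011
  t3: +6.0103
  t4: +1.4255
  t5: +3.2347
  t6: +0.2290
  t7: -0.4549
  t8: +6.4535
  t9: +1.4281
  t10: +5.4920
  t11: -1.2571
  t12: +1.6122
  t13: +1.4763
  t14: +2.1570
  t15: +2.2658
  t16: -1.8811
  t17: +1.3341
  t18: -1.1972
  t19: +1.0875
  t20: -0.9910
  t21: +5.6179
  t22: +2.0733
  t23: +0.9176
  t24: -0.3969
  t25: +1.5430
  t26: +3.0604
  t27: -1.2586
  t28: +3.4109
Σ = +52.1136 → |volume| = 52.11

Directed edges: 84 total, each appears once with its reverse present → watertight.


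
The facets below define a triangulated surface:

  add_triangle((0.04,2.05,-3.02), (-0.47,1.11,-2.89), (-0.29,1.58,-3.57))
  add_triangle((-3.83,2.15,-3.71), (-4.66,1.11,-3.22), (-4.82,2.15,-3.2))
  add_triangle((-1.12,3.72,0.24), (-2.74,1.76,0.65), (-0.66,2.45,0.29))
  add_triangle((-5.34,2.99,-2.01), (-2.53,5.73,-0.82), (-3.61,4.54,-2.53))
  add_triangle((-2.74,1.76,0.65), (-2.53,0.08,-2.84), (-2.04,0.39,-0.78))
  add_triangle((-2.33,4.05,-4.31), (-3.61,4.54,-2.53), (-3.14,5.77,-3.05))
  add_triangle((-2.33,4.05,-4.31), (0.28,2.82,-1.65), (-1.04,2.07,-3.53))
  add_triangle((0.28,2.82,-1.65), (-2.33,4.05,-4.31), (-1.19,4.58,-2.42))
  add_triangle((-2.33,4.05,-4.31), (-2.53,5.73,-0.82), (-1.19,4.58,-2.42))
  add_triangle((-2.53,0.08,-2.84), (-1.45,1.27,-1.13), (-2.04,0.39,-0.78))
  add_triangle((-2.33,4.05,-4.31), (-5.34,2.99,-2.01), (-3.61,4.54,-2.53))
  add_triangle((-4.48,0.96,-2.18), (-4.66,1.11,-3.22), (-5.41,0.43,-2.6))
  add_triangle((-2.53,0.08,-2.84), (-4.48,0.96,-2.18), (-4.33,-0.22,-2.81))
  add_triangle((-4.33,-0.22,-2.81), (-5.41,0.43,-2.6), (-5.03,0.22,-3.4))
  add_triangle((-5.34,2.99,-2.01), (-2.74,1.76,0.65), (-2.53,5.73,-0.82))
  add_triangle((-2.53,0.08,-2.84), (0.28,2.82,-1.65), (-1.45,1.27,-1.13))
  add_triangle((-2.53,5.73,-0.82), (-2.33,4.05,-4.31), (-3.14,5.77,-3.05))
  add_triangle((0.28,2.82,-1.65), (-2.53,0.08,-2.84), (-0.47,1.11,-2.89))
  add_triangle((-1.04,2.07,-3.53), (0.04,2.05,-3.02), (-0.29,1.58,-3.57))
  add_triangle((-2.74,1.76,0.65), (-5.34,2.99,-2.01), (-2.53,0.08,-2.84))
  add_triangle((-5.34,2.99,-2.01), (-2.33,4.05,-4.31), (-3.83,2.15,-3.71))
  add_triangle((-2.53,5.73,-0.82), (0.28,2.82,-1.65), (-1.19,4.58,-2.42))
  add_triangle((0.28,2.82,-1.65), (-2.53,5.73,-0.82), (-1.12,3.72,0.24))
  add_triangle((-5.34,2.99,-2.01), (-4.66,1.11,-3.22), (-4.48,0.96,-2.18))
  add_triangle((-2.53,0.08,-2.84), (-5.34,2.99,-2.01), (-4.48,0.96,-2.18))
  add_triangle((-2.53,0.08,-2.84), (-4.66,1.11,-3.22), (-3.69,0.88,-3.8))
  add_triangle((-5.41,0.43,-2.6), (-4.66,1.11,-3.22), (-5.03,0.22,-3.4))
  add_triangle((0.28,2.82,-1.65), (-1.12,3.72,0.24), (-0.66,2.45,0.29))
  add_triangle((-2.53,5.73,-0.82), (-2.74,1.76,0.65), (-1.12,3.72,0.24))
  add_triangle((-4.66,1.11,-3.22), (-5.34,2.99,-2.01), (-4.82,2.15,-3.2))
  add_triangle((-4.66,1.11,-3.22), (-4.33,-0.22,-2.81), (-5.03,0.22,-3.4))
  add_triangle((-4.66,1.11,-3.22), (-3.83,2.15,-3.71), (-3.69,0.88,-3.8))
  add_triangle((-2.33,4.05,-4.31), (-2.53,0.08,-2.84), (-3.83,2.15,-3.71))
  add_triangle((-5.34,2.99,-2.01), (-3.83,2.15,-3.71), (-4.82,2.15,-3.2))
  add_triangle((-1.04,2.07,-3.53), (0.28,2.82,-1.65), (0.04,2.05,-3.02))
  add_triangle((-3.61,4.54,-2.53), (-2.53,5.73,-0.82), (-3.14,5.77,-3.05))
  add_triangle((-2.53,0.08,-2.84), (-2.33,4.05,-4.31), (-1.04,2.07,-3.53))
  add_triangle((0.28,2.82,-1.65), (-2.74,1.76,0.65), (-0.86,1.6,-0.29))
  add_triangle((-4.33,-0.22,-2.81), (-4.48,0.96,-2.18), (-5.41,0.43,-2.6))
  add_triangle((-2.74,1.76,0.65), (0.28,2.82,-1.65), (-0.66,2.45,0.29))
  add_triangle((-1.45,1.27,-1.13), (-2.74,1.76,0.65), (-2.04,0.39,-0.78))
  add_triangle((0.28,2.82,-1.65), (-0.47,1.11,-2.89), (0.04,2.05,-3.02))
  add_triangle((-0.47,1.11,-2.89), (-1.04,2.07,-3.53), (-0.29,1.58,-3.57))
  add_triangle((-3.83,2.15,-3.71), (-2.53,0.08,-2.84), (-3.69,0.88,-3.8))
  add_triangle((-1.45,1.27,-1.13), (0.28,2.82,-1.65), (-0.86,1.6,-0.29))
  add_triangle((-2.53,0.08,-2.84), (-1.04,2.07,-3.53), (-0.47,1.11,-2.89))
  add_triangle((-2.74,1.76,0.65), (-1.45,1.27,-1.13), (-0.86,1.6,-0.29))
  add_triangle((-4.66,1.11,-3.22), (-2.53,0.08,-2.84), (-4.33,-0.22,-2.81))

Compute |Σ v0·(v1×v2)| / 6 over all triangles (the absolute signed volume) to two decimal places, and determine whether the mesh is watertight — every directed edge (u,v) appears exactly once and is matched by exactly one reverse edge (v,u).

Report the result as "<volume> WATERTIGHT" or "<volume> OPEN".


47.20 WATERTIGHT

Per-triangle v0·(v1×v2)/6:
  t1: -0.0712
  t2: +0.9531
  t3: +0.2066
  t4: +4.7926
  t5: +0.5541
  t6: +2.3610
  t7: +1.8417
  t8: +1.8335
  t9: +3.8779
  t10: -0.7111
  t11: +4.8338
  t12: +0.5159
  t13: -1.1363
  t14: +0.3817
  t15: +6.4280
  t16: -1.6076
  t17: +0.9594
  t18: -1.9109
  t19: +0.4059
  t20: +1.6207
  t21: +5.5257
  t22: +1.5795
  t23: +1.7469
  t24: +1.3615
  t25: -2.0142
  t26: +0.5084
  t27: +0.8142
  t28: +0.1805
  t29: +1.8979
  t30: +1.1330
  t31: -0.0647
  t32: +1.2010
  t33: +2.4377
  t34: +1.1148
  t35: +0.8875
  t36: +2.3466
  t37: +2.5057
  t38: +0.0808
  t39: -0.4107
  t40: -1.6480
  t41: -0.8150
  t42: -0.3242
  t43: +0.1468
  t44: +0.1030
  t45: -0.6639
  t46: +0.9383
  t47: -0.6288
  t48: +1.1350
Σ = +47.2042 → |volume| = 47.20

Directed edges: 144 total, each appears once with its reverse present → watertight.


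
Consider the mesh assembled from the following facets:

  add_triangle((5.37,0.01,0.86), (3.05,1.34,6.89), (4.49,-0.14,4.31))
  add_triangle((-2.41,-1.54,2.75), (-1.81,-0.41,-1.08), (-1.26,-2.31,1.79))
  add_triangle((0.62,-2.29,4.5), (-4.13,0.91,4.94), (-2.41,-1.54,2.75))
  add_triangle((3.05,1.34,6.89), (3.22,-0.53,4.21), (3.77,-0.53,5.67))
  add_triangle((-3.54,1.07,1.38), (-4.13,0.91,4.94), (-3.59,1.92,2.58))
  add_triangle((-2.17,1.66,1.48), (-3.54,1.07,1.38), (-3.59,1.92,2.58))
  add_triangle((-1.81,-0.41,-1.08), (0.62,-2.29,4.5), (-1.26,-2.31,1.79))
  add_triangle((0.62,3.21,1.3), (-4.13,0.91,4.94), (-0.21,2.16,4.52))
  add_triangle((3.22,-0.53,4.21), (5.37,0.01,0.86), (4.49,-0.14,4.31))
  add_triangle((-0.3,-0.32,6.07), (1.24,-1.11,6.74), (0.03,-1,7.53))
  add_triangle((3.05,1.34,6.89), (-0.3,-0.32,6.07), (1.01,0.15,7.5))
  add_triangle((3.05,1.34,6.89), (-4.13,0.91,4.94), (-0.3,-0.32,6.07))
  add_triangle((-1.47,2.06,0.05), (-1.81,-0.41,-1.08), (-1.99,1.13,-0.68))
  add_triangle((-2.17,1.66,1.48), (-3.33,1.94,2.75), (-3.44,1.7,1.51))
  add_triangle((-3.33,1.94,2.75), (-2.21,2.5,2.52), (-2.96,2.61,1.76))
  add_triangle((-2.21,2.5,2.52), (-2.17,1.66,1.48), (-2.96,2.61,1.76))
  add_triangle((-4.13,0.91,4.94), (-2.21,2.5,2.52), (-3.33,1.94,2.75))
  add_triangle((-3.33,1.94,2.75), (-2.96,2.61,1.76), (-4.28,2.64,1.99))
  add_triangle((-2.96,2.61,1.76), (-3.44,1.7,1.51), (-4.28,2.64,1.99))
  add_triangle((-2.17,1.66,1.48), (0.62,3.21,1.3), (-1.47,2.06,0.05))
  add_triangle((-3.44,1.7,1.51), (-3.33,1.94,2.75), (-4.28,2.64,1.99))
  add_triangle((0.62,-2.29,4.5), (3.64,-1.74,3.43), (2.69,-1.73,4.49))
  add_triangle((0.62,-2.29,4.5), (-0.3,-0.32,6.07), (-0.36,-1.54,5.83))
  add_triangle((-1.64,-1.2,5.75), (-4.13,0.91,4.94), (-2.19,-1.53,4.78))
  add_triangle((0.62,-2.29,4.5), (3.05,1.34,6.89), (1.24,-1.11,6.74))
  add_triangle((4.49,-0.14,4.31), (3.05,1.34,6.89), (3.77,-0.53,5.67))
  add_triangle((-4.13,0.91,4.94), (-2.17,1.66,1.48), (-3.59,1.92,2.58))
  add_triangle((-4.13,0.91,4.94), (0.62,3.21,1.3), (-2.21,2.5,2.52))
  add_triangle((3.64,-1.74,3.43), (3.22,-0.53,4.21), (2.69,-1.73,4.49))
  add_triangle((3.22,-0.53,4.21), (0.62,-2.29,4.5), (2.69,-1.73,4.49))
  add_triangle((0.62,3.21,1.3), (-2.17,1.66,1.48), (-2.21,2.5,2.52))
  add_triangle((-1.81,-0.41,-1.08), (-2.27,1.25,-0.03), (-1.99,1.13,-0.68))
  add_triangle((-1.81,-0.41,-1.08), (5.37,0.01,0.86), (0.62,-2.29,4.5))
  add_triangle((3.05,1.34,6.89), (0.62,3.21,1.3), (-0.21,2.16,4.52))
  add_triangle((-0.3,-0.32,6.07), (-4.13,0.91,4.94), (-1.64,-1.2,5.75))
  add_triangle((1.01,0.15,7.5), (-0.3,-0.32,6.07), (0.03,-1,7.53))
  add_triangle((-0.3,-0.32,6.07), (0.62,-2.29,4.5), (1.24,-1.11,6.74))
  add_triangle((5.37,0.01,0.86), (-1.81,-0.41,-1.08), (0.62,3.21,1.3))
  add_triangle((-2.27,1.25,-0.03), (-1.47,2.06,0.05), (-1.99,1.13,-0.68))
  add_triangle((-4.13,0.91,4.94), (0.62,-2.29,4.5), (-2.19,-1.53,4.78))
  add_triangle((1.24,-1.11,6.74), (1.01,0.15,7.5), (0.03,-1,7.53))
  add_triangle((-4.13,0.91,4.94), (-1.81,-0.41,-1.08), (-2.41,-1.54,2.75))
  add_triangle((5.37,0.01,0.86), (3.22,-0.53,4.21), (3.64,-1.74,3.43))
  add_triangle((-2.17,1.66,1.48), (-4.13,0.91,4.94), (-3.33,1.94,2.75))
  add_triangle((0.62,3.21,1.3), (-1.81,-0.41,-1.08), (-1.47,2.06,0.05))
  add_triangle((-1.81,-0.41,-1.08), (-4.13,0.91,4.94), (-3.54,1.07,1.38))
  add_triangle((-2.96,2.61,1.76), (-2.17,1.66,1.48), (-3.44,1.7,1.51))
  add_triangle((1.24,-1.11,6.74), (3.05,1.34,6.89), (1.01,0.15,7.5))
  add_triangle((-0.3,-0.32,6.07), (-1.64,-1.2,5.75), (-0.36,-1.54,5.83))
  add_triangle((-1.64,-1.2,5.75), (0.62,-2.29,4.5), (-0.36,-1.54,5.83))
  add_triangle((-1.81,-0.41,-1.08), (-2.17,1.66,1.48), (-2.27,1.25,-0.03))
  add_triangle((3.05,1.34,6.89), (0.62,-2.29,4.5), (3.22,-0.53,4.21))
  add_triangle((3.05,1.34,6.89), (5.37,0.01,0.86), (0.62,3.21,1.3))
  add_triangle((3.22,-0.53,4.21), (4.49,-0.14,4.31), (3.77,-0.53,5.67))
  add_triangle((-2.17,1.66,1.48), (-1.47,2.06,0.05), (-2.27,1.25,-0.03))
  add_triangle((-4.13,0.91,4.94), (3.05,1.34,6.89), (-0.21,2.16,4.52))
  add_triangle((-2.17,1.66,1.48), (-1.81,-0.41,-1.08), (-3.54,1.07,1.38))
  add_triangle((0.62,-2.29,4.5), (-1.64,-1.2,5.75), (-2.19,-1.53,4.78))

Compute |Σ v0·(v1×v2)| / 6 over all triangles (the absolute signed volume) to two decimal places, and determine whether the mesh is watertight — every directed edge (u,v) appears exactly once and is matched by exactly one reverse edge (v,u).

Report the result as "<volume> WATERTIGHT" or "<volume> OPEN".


Per-triangle v0·(v1×v2)/6:
  t1: +5.1384
  t2: +1.7956
  t3: +7.6688
  t4: -0.5914
  t5: +1.8760
  t6: +0.3870
  t7: -0.6588
  t8: +6.8631
  t9: +1.2321
  t10: -0.6527
  t11: +0.5083
  t12: +10.7104
  t13: -0.0758
  t14: -0.3450
  t15: +0.8021
  t16: -0.2024
  t17: +1.6062
  t18: +0.7034
  t19: -0.0654
  t20: +1.8522
  t21: +0.3689
  t22: +1.3097
  t23: +1.1997
  t24: +2.9261
  t25: +2.5233
  t26: +3.4257
  t27: +0.5275
  t28: +3.1133
  t29: +1.5139
  t30: +1.4062
  t31: +0.8451
  t32: +0.3616
  t33: +3.2218
  t34: +7.5732
  t35: +5.1312
  t36: +1.0642
  t37: +2.6237
  t38: +1.8322
  t39: +0.3102
  t40: -4.0588
  t41: +2.0092
  t42: +4.5520
  t43: +4.4098
  t44: -0.0769
  t45: +0.1871
  t46: +2.2368
  t47: -0.1917
  t48: +3.8015
  t49: +1.6255
  t50: +1.0968
  t51: +0.6171
  t52: +7.0550
  t53: +16.9508
  t54: +0.3140
  t55: +0.7016
  t56: +9.4204
  t57: +0.6998
  t58: +2.0414
Σ = +133.2211 → |volume| = 133.22

Directed edges: 174 total; 6 unmatched, e.g. (-1.26,-2.31,1.79)→(-2.41,-1.54,2.75) → open.

133.22 OPEN
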